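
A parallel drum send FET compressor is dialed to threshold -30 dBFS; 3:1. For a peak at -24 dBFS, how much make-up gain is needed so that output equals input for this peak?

Overshoot 6 dB → 6/3 = 2 dB after compression, so the compressed level is -30 + 2 = -28 dBFS.
Make-up = target − compressed = -24 − (-28) = 4 dB.

4 dB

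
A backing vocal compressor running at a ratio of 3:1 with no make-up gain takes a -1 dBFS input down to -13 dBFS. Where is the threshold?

-19 dBFS

Input is 18 dB above T (since output overshoot × R = input overshoot: (-13 − T)·3 = -1 − T gives T = -19 dBFS).
Check: -19 + (-1 − (-19))/3 = -19 + 6 = -13 dBFS. ✓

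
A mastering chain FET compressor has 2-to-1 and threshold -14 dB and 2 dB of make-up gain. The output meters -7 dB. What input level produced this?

Stripping the +2 dB make-up gives -9 dB at the gain stage.
That's 5 dB above the -14 dB threshold.
Undo the ratio: input overshoot = 5 × 2 = 10 dB, giving input = -4 dB.

-4 dB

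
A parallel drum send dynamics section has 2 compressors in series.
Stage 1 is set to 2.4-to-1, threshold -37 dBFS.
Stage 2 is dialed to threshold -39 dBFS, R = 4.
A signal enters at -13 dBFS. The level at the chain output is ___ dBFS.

-36 dBFS

Stage 1: overshoot 24 dB → 24/2.4 = 10 dB → -27 dBFS.
Stage 2: overshoot 12 dB → 12/4 = 3 dB → -36 dBFS.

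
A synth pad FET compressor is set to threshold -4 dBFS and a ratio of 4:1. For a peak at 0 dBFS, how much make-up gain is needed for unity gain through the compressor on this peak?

3 dB

Without make-up, output = threshold + overshoot/4 = -4 + 1 = -3 dBFS.
Gap to target: 3 dB.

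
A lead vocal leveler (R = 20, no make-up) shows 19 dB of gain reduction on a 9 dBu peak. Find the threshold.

Input is 20 dB above T (since output overshoot × R = input overshoot: (-10 − T)·20 = 9 − T gives T = -11 dBu).
Check: -11 + (9 − (-11))/20 = -11 + 1 = -10 dBu. ✓

-11 dBu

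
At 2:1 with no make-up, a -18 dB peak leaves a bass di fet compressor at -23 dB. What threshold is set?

Let T be the threshold. Output overshoot = (input overshoot)/R, so -23 − T = (-18 − T)/2.
2·(-23 − T) = -18 − T → 1·T = -46 − (-18) = -28.
T = -28/1 = -28 dB.

-28 dB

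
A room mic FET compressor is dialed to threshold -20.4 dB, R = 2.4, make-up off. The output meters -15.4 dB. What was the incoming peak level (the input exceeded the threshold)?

-8.4 dB

That's 5 dB above the -20.4 dB threshold.
Input overshoot = R × output overshoot = 12 dB → input = -20.4 + 12 = -8.4 dB.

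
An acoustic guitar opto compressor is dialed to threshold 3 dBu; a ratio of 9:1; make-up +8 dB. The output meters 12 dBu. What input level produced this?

12 dBu

Before make-up, the level was 12 − 8 = 4 dBu.
The compressed level sits 4 − 3 = 1 dB over threshold.
Undo the ratio: input overshoot = 1 × 9 = 9 dB, giving input = 12 dBu.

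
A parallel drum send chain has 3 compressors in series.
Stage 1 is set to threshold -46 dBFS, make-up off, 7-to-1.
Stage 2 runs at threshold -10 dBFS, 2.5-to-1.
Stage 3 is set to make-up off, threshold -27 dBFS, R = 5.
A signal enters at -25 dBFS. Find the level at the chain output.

Stage 1: -25 dBFS is 21 dB over -46 dBFS; at 7:1 that becomes 3 dB over, giving -43 dBFS.
Stage 2: below threshold (-43 ≤ -10); passes unchanged; output -43 dBFS.
Stage 3: below threshold (-43 ≤ -27); passes unchanged; output -43 dBFS.

-43 dBFS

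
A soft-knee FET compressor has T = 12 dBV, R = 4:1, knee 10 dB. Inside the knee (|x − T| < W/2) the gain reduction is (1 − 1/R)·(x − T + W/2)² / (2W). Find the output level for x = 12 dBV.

x − T + W/2 = 12 − 12 + 5 = 5.
GR = (1 − 1/4) × 5² / 20 = 0.75 × 25 / 20 = 0.9375 dB.
Output = 12 − 0.9375 = 11.0625 dBV.

11.0625 dBV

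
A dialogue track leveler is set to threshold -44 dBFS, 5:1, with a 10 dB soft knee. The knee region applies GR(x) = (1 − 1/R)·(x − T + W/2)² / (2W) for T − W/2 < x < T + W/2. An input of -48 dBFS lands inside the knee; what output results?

-48.04 dBFS

x − T + W/2 = -48 − (-44) + 5 = 1.
GR = (1 − 1/5) × 1² / 20 = 0.8 × 1 / 20 = 0.04 dB.
Output = -48 − 0.04 = -48.04 dBFS.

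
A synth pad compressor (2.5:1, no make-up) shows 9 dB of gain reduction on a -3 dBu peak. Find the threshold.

-18 dBu

Input is 15 dB above T (since output overshoot × R = input overshoot: (-12 − T)·2.5 = -3 − T gives T = -18 dBu).
Check: -18 + (-3 − (-18))/2.5 = -18 + 6 = -12 dBu. ✓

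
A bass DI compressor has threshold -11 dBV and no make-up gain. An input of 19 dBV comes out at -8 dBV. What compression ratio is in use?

Input overshoot = 19 − (-11) = 30 dB; output overshoot = -8 − (-11) = 3 dB.
Ratio = 30 / 3 = 10.

10:1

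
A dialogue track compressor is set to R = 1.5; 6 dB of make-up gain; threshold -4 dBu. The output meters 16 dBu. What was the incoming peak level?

Before make-up, the level was 16 − 6 = 10 dBu.
The compressed level sits 10 − (-4) = 14 dB over threshold.
Before 1.5:1 compression the overshoot was 14 × 1.5 = 21 dB, so input = -4 + 21 = 17 dBu.

17 dBu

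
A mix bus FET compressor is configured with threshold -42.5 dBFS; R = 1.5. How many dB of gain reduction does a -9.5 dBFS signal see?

11 dB

The signal is 33 dB above threshold.
At 1.5:1, output sits 33/1.5 = 22 dB above threshold.
Gain reduction = 33 − 22 = 11 dB.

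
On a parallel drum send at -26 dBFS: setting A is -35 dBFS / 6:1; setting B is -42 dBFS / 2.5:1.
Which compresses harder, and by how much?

B, by 2.1 dB

A: GR = 9 − 9/6 = 7.5 dB.
B: GR = 16 − 16/2.5 = 9.6 dB.
B reduces 2.1 dB more.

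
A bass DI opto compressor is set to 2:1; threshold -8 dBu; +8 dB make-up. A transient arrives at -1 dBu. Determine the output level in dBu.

3.5 dBu

Overshoot: -1 − (-8) = 7 dB.
2:1 compression reduces that to 7/2 = 3.5 dB over.
So the level is -8 + 3.5 = -4.5 dBu; make-up adds 8 dB, giving 3.5 dBu.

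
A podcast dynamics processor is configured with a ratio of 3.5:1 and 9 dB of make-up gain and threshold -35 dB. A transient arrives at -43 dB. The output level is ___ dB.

-43 dB is 8 dB below the -35 dB threshold, so no gain reduction is applied.
Make-up gain adds 9 dB: -43 + 9 = -34 dB.

-34 dB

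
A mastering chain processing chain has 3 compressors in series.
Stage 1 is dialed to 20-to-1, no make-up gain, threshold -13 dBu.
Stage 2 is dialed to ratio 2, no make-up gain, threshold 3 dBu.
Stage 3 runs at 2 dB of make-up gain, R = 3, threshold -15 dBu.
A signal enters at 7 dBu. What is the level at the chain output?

-12 dBu

Stage 1: 7 dBu is 20 dB over -13 dBu; at 20:1 that becomes 1 dB over, giving -12 dBu.
Stage 2: -12 dBu ≤ 3 dBu, so stage 2 doesn't engage; output -12 dBu.
Stage 3: 3 dB above -15 dBu, reduced 3:1 to 1 dB above → -14 dBu; +2 dB make-up → -12 dBu.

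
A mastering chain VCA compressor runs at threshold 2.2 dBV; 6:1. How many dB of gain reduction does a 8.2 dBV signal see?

8.2 dBV exceeds the threshold by 6 dB.
A 6:1 ratio leaves 1 dB of that excess.
GR = overshoot in − overshoot out = 6 − 1 = 5 dB.

5 dB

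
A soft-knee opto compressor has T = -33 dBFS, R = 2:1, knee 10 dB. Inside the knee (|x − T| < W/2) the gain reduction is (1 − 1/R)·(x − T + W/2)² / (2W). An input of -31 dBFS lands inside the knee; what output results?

-32.225 dBFS

x − T + W/2 = -31 − (-33) + 5 = 7.
GR = (1 − 1/2) × 7² / 20 = 0.5 × 49 / 20 = 1.225 dB.
Output = -31 − 1.225 = -32.225 dBFS.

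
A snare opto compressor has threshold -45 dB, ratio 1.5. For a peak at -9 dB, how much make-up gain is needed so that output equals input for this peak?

Without make-up, output = threshold + overshoot/1.5 = -45 + 24 = -21 dB.
Gap to target: 12 dB.

12 dB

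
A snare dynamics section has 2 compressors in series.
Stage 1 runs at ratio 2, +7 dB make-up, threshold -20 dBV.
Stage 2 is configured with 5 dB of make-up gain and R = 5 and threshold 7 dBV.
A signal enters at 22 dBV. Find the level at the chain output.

12.2 dBV

Stage 1: 22 dBV is 42 dB over -20 dBV; at 2:1 that becomes 21 dB over, giving 1 dBV; +7 dB make-up → 8 dBV.
Stage 2: overshoot 1 dB → 1/5 = 0.2 dB → 7.2 dBV; +5 dB make-up → 12.2 dBV.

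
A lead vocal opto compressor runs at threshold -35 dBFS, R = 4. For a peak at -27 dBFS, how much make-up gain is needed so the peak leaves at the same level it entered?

Overshoot 8 dB → 8/4 = 2 dB after compression, so the compressed level is -35 + 2 = -33 dBFS.
Make-up = target − compressed = -27 − (-33) = 6 dB.

6 dB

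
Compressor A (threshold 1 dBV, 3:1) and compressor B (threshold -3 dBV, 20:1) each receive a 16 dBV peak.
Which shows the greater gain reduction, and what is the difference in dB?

B, by 8.05 dB

A: overshoot 15 dB → output overshoot 5 dB → GR 10 dB.
B: overshoot 19 dB → output overshoot 0.95 dB → GR 18.05 dB.
B applies 8.05 dB more gain reduction.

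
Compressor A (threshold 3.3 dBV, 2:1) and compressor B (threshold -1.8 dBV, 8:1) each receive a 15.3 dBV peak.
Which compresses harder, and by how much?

B, by 8.9625 dB

A: overshoot 12 dB → output overshoot 6 dB → GR 6 dB.
B: overshoot 17.1 dB → output overshoot 2.1375 dB → GR 14.9625 dB.
B applies 8.9625 dB more gain reduction.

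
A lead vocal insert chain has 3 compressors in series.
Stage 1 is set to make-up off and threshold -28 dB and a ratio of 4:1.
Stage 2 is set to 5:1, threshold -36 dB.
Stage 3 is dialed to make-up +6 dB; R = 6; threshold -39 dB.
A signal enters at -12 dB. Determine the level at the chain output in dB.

-32.1 dB

Stage 1: overshoot 16 dB → 16/4 = 4 dB → -24 dB.
Stage 2: 12 dB above -36 dB, reduced 5:1 to 2.4 dB above → -33.6 dB.
Stage 3: -33.6 dB is 5.4 dB over -39 dB; at 6:1 that becomes 0.9 dB over, giving -38.1 dB; +6 dB make-up → -32.1 dB.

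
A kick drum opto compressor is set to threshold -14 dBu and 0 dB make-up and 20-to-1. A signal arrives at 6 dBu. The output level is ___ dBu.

-13 dBu

6 dBu sits 20 dB over threshold.
At 20:1 the overshoot is divided by 20, leaving 1 dB above threshold.
That puts the output at -13 dBu.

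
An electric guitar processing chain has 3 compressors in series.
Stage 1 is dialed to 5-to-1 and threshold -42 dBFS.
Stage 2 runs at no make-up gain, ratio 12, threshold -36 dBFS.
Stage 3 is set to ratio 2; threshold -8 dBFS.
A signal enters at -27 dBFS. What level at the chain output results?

-39 dBFS

Stage 1: overshoot 15 dB → 15/5 = 3 dB → -39 dBFS.
Stage 2: below threshold (-39 ≤ -36); passes unchanged; output -39 dBFS.
Stage 3: -39 dBFS is at or below the -8 dBFS threshold — no compression; output -39 dBFS.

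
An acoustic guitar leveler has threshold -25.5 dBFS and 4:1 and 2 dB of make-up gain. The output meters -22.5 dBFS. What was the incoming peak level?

Stripping the +2 dB make-up gives -24.5 dBFS at the gain stage.
The compressed level sits -24.5 − (-25.5) = 1 dB over threshold.
Undo the ratio: input overshoot = 1 × 4 = 4 dB, giving input = -21.5 dBFS.

-21.5 dBFS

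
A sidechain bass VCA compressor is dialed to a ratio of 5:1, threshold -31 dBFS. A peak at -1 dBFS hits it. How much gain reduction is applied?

Overshoot = -1 − (-31) = 30 dB.
At 5:1, output sits 30/5 = 6 dB above threshold.
GR = overshoot in − overshoot out = 30 − 6 = 24 dB.

24 dB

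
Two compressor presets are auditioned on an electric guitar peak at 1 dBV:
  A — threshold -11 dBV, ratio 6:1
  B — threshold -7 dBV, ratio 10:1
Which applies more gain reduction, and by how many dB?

A: overshoot 12 dB → output overshoot 2 dB → GR 10 dB.
B: overshoot 8 dB → output overshoot 0.8 dB → GR 7.2 dB.
A applies 2.8 dB more gain reduction.

A, by 2.8 dB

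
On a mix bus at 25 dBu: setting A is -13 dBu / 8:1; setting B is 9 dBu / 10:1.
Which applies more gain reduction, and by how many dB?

A: GR = 38 − 38/8 = 33.25 dB.
B: GR = 16 − 16/10 = 14.4 dB.
A reduces 18.85 dB more.

A, by 18.85 dB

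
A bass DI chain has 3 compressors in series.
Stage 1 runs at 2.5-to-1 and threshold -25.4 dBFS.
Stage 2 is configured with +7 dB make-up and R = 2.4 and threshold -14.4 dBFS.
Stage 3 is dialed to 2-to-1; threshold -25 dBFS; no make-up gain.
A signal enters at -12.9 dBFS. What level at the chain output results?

-19.2 dBFS

Stage 1: overshoot 12.5 dB → 12.5/2.5 = 5 dB → -20.4 dBFS.
Stage 2: below threshold (-20.4 ≤ -14.4); passes unchanged; make-up brings it to -13.4 dBFS.
Stage 3: 11.6 dB above -25 dBFS, reduced 2:1 to 5.8 dB above → -19.2 dBFS.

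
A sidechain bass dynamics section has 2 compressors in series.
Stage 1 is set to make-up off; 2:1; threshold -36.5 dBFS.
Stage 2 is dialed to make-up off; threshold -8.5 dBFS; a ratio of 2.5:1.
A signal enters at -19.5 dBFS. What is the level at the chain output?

Stage 1: overshoot 17 dB → 17/2 = 8.5 dB → -28 dBFS.
Stage 2: -28 dBFS ≤ -8.5 dBFS, so stage 2 doesn't engage; output -28 dBFS.

-28 dBFS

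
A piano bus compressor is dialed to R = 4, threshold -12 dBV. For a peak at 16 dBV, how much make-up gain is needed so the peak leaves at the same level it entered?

The peak compresses to -12 + 28/4 = -5 dBV.
To reach 16 dBV requires 16 − (-5) = 21 dB of make-up.

21 dB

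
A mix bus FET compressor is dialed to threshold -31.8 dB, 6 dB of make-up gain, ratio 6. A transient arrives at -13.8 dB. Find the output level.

-13.8 dB sits 18 dB over threshold.
The 18 dB excess becomes 3 dB after 6:1 reduction.
Output = -31.8 + 3 = -28.8 dB; make-up adds 6 dB, giving -22.8 dB.

-22.8 dB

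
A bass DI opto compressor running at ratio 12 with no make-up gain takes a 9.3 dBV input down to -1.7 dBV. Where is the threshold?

Let T be the threshold. Output overshoot = (input overshoot)/R, so -1.7 − T = (9.3 − T)/12.
12·(-1.7 − T) = 9.3 − T → 11·T = -20.4 − 9.3 = -29.7.
T = -29.7/11 = -2.7 dBV.

-2.7 dBV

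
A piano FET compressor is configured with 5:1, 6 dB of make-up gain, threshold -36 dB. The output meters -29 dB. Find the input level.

Stripping the +6 dB make-up gives -35 dB at the gain stage.
That's 1 dB above the -36 dB threshold.
Undo the ratio: input overshoot = 1 × 5 = 5 dB, giving input = -31 dB.

-31 dB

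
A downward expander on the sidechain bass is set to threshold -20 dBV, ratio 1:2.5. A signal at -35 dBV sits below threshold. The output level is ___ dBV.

-57.5 dBV

Below threshold, a 1:2.5 expander applies gain = (2.5−1)×(T − x) of attenuation.
(2.5−1) × 15 = 22.5 dB, so output = -35 − 22.5 = -57.5 dBV.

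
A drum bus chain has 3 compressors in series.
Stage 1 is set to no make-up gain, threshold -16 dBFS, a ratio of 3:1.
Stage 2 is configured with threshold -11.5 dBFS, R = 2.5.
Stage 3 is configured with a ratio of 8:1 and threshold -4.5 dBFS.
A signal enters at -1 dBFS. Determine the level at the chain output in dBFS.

-11.3 dBFS

Stage 1: overshoot 15 dB → 15/3 = 5 dB → -11 dBFS.
Stage 2: 0.5 dB above -11.5 dBFS, reduced 2.5:1 to 0.2 dB above → -11.3 dBFS.
Stage 3: -11.3 dBFS ≤ -4.5 dBFS, so stage 3 doesn't engage; output -11.3 dBFS.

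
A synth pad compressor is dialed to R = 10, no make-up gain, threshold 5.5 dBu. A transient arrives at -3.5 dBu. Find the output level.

-3.5 dBu is 9 dB below the 5.5 dBu threshold, so no gain reduction is applied.
Output = input = -3.5 dBu.

-3.5 dBu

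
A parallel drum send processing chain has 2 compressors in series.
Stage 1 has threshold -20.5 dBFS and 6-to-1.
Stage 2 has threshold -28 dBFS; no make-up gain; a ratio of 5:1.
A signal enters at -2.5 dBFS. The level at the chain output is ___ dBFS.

Stage 1: 18 dB above -20.5 dBFS, reduced 6:1 to 3 dB above → -17.5 dBFS.
Stage 2: 10.5 dB above -28 dBFS, reduced 5:1 to 2.1 dB above → -25.9 dBFS.

-25.9 dBFS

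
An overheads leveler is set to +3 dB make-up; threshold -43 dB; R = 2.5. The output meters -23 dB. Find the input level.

Remove make-up: -23 − 3 = -26 dB.
The compressed level sits -26 − (-43) = 17 dB over threshold.
Undo the ratio: input overshoot = 17 × 2.5 = 42.5 dB, giving input = -0.5 dB.

-0.5 dB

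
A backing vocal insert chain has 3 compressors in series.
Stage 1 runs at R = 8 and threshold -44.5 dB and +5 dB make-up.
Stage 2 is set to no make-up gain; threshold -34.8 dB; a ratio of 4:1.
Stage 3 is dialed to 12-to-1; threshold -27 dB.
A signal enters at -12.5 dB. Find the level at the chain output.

Stage 1: overshoot 32 dB → 32/8 = 4 dB → -40.5 dB; +5 dB make-up → -35.5 dB.
Stage 2: below threshold (-35.5 ≤ -34.8); passes unchanged; output -35.5 dB.
Stage 3: below threshold (-35.5 ≤ -27); passes unchanged; output -35.5 dB.

-35.5 dB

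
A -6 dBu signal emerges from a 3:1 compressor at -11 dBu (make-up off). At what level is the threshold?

Let T be the threshold. Output overshoot = (input overshoot)/R, so -11 − T = (-6 − T)/3.
3·(-11 − T) = -6 − T → 2·T = -33 − (-6) = -27.
T = -27/2 = -13.5 dBu.

-13.5 dBu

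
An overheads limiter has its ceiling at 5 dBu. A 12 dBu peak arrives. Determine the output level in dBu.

5 dBu

The limiter clamps the peak to its 5 dBu ceiling.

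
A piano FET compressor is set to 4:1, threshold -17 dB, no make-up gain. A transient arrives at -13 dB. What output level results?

-16 dB

-13 dB sits 4 dB over threshold.
The 4 dB excess becomes 1 dB after 4:1 reduction.
So the level is -17 + 1 = -16 dB.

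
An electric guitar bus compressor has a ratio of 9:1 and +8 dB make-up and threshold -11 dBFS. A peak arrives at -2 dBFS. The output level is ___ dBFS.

The input is 9 dB above the -11 dBFS threshold.
At 9:1 the overshoot is divided by 9, leaving 1 dB above threshold.
That puts the output at -10 dBFS; make-up adds 8 dB, giving -2 dBFS.

-2 dBFS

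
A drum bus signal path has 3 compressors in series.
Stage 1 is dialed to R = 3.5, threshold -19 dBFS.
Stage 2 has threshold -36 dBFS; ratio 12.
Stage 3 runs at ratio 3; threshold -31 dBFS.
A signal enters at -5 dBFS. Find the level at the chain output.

Stage 1: 14 dB above -19 dBFS, reduced 3.5:1 to 4 dB above → -15 dBFS.
Stage 2: -15 dBFS is 21 dB over -36 dBFS; at 12:1 that becomes 1.75 dB over, giving -34.25 dBFS.
Stage 3: -34.25 dBFS is at or below the -31 dBFS threshold — no compression; output -34.25 dBFS.

-34.25 dBFS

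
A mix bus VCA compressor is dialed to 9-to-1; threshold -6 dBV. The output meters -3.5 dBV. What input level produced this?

That's 2.5 dB above the -6 dBV threshold.
Undo the ratio: input overshoot = 2.5 × 9 = 22.5 dB, giving input = 16.5 dBV.

16.5 dBV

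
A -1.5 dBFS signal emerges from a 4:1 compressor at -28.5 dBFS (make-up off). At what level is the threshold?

-37.5 dBFS

Let T be the threshold. Output overshoot = (input overshoot)/R, so -28.5 − T = (-1.5 − T)/4.
4·(-28.5 − T) = -1.5 − T → 3·T = -114 − (-1.5) = -112.5.
T = -112.5/3 = -37.5 dBFS.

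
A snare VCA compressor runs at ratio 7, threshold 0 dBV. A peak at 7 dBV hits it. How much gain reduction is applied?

6 dB

7 dBV exceeds the threshold by 7 dB.
After 7:1 compression the overshoot becomes 7/7 = 1 dB.
Gain reduction = 7 − 1 = 6 dB.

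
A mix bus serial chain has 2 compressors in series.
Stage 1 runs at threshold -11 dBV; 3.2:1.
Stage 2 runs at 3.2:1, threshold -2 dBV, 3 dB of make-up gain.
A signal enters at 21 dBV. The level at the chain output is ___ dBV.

Stage 1: 21 dBV is 32 dB over -11 dBV; at 3.2:1 that becomes 10 dB over, giving -1 dBV.
Stage 2: overshoot 1 dB → 1/3.2 = 0.3125 dB → -1.6875 dBV; +3 dB make-up → 1.3125 dBV.

1.3125 dBV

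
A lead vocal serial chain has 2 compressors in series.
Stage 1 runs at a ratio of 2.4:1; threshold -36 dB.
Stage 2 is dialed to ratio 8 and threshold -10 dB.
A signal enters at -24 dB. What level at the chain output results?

-31 dB

Stage 1: overshoot 12 dB → 12/2.4 = 5 dB → -31 dB.
Stage 2: -31 dB is at or below the -10 dB threshold — no compression; output -31 dB.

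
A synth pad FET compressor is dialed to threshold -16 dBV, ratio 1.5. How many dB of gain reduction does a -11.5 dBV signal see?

The signal is 4.5 dB above threshold.
After 1.5:1 compression the overshoot becomes 4.5/1.5 = 3 dB.
Gain reduction = 4.5 − 3 = 1.5 dB.

1.5 dB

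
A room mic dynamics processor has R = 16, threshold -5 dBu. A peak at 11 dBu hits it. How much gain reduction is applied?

15 dB

11 dBu exceeds the threshold by 16 dB.
After 16:1 compression the overshoot becomes 16/16 = 1 dB.
Gain reduction = 16 − 1 = 15 dB.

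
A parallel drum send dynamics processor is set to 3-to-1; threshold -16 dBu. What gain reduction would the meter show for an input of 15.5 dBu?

The signal is 31.5 dB above threshold.
After 3:1 compression the overshoot becomes 31.5/3 = 10.5 dB.
Gain reduction = 31.5 − 10.5 = 21 dB.

21 dB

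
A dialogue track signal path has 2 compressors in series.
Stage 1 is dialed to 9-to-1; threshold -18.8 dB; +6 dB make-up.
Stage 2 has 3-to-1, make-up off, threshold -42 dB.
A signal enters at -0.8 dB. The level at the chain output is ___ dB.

-31.6 dB

Stage 1: overshoot 18 dB → 18/9 = 2 dB → -16.8 dB; +6 dB make-up → -10.8 dB.
Stage 2: overshoot 31.2 dB → 31.2/3 = 10.4 dB → -31.6 dB.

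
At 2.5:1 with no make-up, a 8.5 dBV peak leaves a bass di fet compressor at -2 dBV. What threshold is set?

Gain reduction = 8.5 − (-2) = 10.5 dB; output overshoot = GR / (R − 1) = 10.5 / 1.5 = 7 dB.
Threshold = output − output overshoot = -2 − 7 = -9 dBV.

-9 dBV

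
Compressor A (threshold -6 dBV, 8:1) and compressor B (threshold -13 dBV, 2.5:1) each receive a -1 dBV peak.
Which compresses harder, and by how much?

B, by 2.825 dB

A: 5 dB over, compressed to 0.625 dB over, so 4.375 dB of GR.
B: 12 dB over, compressed to 4.8 dB over, so 7.2 dB of GR.
Difference: 2.825 dB in favour of B.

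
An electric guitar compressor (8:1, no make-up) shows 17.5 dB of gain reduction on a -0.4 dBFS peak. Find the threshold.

Gain reduction = -0.4 − (-17.9) = 17.5 dB; output overshoot = GR / (R − 1) = 17.5 / 7 = 2.5 dB.
Threshold = output − output overshoot = -17.9 − 2.5 = -20.4 dBFS.

-20.4 dBFS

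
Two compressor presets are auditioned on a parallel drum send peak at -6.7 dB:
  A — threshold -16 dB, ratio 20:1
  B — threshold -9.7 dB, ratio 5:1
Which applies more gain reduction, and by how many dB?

A, by 6.435 dB

A: 9.3 dB over, compressed to 0.465 dB over, so 8.835 dB of GR.
B: 3 dB over, compressed to 0.6 dB over, so 2.4 dB of GR.
A reduces 6.435 dB more.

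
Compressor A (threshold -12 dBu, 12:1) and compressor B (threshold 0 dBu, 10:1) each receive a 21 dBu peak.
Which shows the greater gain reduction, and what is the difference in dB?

A, by 11.35 dB

A: 33 dB over, compressed to 2.75 dB over, so 30.25 dB of GR.
B: 21 dB over, compressed to 2.1 dB over, so 18.9 dB of GR.
A applies 11.35 dB more gain reduction.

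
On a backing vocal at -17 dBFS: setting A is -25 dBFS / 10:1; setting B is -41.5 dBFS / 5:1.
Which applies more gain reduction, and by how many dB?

A: overshoot 8 dB → output overshoot 0.8 dB → GR 7.2 dB.
B: overshoot 24.5 dB → output overshoot 4.9 dB → GR 19.6 dB.
B applies 12.4 dB more gain reduction.

B, by 12.4 dB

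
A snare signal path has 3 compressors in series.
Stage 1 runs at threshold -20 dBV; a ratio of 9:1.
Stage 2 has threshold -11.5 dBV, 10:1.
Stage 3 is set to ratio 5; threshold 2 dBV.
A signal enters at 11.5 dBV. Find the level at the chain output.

Stage 1: 11.5 dBV is 31.5 dB over -20 dBV; at 9:1 that becomes 3.5 dB over, giving -16.5 dBV.
Stage 2: below threshold (-16.5 ≤ -11.5); passes unchanged; output -16.5 dBV.
Stage 3: -16.5 dBV is at or below the 2 dBV threshold — no compression; output -16.5 dBV.

-16.5 dBV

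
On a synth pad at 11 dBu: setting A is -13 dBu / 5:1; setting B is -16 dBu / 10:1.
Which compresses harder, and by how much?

A: GR = 24 − 24/5 = 19.2 dB.
B: GR = 27 − 27/10 = 24.3 dB.
Difference: 5.1 dB in favour of B.

B, by 5.1 dB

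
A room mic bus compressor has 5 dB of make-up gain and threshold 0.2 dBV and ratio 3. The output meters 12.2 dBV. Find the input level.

21.2 dBV

Stripping the +5 dB make-up gives 7.2 dBV at the gain stage.
Post-compression overshoot = 7.2 − 0.2 = 7 dB.
Before 3:1 compression the overshoot was 7 × 3 = 21 dB, so input = 0.2 + 21 = 21.2 dBV.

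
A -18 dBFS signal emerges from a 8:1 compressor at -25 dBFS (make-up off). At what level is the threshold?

Input is 8 dB above T (since output overshoot × R = input overshoot: (-25 − T)·8 = -18 − T gives T = -26 dBFS).
Check: -26 + (-18 − (-26))/8 = -26 + 1 = -25 dBFS. ✓

-26 dBFS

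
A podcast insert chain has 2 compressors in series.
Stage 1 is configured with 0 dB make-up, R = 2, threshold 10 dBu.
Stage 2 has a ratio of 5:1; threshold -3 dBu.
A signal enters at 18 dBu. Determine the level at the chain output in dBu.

Stage 1: 8 dB above 10 dBu, reduced 2:1 to 4 dB above → 14 dBu.
Stage 2: overshoot 17 dB → 17/5 = 3.4 dB → 0.4 dBu.

0.4 dBu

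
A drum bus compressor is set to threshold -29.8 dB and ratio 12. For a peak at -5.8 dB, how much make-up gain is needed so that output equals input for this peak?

Overshoot 24 dB → 24/12 = 2 dB after compression, so the compressed level is -29.8 + 2 = -27.8 dB.
Make-up = target − compressed = -5.8 − (-27.8) = 22 dB.

22 dB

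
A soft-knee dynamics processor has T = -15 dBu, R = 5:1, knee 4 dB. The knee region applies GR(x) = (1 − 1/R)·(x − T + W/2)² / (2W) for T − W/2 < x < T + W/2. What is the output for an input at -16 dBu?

-16.1 dBu

x − T + W/2 = -16 − (-15) + 2 = 1.
GR = (1 − 1/5) × 1² / 8 = 0.8 × 1 / 8 = 0.1 dB.
Output = -16 − 0.1 = -16.1 dBu.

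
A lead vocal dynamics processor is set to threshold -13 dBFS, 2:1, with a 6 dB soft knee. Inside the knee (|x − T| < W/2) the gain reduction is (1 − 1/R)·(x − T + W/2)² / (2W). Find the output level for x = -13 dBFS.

-13.375 dBFS

x − T + W/2 = -13 − (-13) + 3 = 3.
GR = (1 − 1/2) × 3² / 12 = 0.5 × 9 / 12 = 0.375 dB.
Output = -13 − 0.375 = -13.375 dBFS.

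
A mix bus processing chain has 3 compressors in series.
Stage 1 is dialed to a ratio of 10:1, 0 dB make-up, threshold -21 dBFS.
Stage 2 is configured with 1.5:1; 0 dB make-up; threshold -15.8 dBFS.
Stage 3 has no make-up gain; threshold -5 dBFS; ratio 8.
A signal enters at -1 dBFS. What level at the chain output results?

Stage 1: overshoot 20 dB → 20/10 = 2 dB → -19 dBFS.
Stage 2: below threshold (-19 ≤ -15.8); passes unchanged; output -19 dBFS.
Stage 3: below threshold (-19 ≤ -5); passes unchanged; output -19 dBFS.

-19 dBFS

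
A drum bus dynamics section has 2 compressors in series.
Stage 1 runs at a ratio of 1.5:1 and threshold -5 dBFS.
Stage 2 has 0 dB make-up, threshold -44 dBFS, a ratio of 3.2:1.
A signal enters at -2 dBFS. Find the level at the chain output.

Stage 1: 3 dB above -5 dBFS, reduced 1.5:1 to 2 dB above → -3 dBFS.
Stage 2: -3 dBFS is 41 dB over -44 dBFS; at 3.2:1 that becomes 12.8125 dB over, giving -31.1875 dBFS.

-31.1875 dBFS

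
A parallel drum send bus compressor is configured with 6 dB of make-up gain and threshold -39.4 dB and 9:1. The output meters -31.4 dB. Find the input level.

Remove make-up: -31.4 − 6 = -37.4 dB.
Post-compression overshoot = -37.4 − (-39.4) = 2 dB.
Undo the ratio: input overshoot = 2 × 9 = 18 dB, giving input = -21.4 dB.

-21.4 dB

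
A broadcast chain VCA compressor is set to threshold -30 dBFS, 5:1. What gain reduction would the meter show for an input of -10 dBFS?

Overshoot = -10 − (-30) = 20 dB.
After 5:1 compression the overshoot becomes 20/5 = 4 dB.
So the signal is attenuated by 20 − 4 = 16 dB.

16 dB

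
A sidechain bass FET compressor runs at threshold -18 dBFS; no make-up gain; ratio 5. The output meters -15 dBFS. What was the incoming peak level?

-3 dBFS

The compressed level sits -15 − (-18) = 3 dB over threshold.
Input overshoot = R × output overshoot = 15 dB → input = -18 + 15 = -3 dBFS.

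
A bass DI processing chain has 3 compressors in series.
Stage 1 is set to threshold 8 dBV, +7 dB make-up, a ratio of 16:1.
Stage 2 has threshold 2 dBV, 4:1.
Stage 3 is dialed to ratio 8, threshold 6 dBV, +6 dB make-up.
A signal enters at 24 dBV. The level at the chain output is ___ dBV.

Stage 1: 24 dBV is 16 dB over 8 dBV; at 16:1 that becomes 1 dB over, giving 9 dBV; +7 dB make-up → 16 dBV.
Stage 2: 16 dBV is 14 dB over 2 dBV; at 4:1 that becomes 3.5 dB over, giving 5.5 dBV.
Stage 3: below threshold (5.5 ≤ 6); passes unchanged; make-up brings it to 11.5 dBV.

11.5 dBV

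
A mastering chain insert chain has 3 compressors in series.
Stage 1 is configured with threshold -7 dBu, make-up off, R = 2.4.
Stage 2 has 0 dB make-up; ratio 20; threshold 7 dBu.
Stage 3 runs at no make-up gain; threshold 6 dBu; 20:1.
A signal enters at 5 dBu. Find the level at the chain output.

-2 dBu

Stage 1: 12 dB above -7 dBu, reduced 2.4:1 to 5 dB above → -2 dBu.
Stage 2: -2 dBu is at or below the 7 dBu threshold — no compression; output -2 dBu.
Stage 3: -2 dBu is at or below the 6 dBu threshold — no compression; output -2 dBu.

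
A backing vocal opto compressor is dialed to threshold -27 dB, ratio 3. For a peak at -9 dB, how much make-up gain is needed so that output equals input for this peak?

12 dB

Without make-up, output = threshold + overshoot/3 = -27 + 6 = -21 dB.
Gap to target: 12 dB.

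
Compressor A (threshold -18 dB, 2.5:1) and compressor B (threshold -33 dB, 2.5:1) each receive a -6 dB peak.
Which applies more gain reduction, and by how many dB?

B, by 9 dB

A: GR = 12 − 12/2.5 = 7.2 dB.
B: GR = 27 − 27/2.5 = 16.2 dB.
Difference: 9 dB in favour of B.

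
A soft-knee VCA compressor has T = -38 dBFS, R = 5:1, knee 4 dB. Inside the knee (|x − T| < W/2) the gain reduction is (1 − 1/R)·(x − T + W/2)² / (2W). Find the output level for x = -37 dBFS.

x − T + W/2 = -37 − (-38) + 2 = 3.
GR = (1 − 1/5) × 3² / 8 = 0.8 × 9 / 8 = 0.9 dB.
Output = -37 − 0.9 = -37.9 dBFS.

-37.9 dBFS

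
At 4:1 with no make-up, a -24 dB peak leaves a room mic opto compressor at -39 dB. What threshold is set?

-44 dB

Input is 20 dB above T (since output overshoot × R = input overshoot: (-39 − T)·4 = -24 − T gives T = -44 dB).
Check: -44 + (-24 − (-44))/4 = -44 + 5 = -39 dB. ✓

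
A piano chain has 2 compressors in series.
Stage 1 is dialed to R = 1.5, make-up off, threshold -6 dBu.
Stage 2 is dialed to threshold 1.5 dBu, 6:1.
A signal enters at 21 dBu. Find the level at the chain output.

Stage 1: 27 dB above -6 dBu, reduced 1.5:1 to 18 dB above → 12 dBu.
Stage 2: 10.5 dB above 1.5 dBu, reduced 6:1 to 1.75 dB above → 3.25 dBu.

3.25 dBu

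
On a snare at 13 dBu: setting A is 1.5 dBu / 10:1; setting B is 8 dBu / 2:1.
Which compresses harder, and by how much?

A, by 7.85 dB

A: GR = 11.5 − 11.5/10 = 10.35 dB.
B: GR = 5 − 5/2 = 2.5 dB.
A reduces 7.85 dB more.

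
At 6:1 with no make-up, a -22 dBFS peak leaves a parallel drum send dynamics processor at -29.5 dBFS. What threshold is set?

Gain reduction = -22 − (-29.5) = 7.5 dB; output overshoot = GR / (R − 1) = 7.5 / 5 = 1.5 dB.
Threshold = output − output overshoot = -29.5 − 1.5 = -31 dBFS.

-31 dBFS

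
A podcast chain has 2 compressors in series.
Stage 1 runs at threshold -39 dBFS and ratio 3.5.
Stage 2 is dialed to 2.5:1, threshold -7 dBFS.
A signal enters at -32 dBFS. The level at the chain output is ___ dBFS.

-37 dBFS

Stage 1: 7 dB above -39 dBFS, reduced 3.5:1 to 2 dB above → -37 dBFS.
Stage 2: below threshold (-37 ≤ -7); passes unchanged; output -37 dBFS.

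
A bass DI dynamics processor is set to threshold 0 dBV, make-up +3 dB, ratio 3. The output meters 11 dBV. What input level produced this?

24 dBV

Remove make-up: 11 − 3 = 8 dBV.
That's 8 dB above the 0 dBV threshold.
Undo the ratio: input overshoot = 8 × 3 = 24 dB, giving input = 24 dBV.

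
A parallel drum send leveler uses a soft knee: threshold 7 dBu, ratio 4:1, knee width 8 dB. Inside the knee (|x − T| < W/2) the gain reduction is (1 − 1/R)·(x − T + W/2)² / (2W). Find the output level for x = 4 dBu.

x − T + W/2 = 4 − 7 + 4 = 1.
GR = (1 − 1/4) × 1² / 16 = 0.75 × 1 / 16 = 0.046875 dB.
Output = 4 − 0.046875 = 3.953125 dBu.

3.953125 dBu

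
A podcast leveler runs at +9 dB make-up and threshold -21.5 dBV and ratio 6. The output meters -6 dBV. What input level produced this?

Before make-up, the level was -6 − 9 = -15 dBV.
Post-compression overshoot = -15 − (-21.5) = 6.5 dB.
Before 6:1 compression the overshoot was 6.5 × 6 = 39 dB, so input = -21.5 + 39 = 17.5 dBV.

17.5 dBV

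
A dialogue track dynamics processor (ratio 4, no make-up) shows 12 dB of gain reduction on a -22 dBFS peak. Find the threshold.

-38 dBFS

Gain reduction = -22 − (-34) = 12 dB; output overshoot = GR / (R − 1) = 12 / 3 = 4 dB.
Threshold = output − output overshoot = -34 − 4 = -38 dBFS.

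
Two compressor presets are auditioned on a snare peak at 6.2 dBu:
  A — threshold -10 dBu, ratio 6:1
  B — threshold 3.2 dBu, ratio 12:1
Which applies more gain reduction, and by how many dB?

A, by 10.75 dB

A: 16.2 dB over, compressed to 2.7 dB over, so 13.5 dB of GR.
B: 3 dB over, compressed to 0.25 dB over, so 2.75 dB of GR.
A applies 10.75 dB more gain reduction.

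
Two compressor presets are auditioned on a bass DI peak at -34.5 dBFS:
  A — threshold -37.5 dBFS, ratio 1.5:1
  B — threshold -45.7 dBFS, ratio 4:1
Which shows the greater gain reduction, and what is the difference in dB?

A: GR = 3 − 3/1.5 = 1 dB.
B: GR = 11.2 − 11.2/4 = 8.4 dB.
B applies 7.4 dB more gain reduction.

B, by 7.4 dB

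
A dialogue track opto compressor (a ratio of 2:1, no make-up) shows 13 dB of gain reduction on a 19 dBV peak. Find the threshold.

Input is 26 dB above T (since output overshoot × R = input overshoot: (6 − T)·2 = 19 − T gives T = -7 dBV).
Check: -7 + (19 − (-7))/2 = -7 + 13 = 6 dBV. ✓

-7 dBV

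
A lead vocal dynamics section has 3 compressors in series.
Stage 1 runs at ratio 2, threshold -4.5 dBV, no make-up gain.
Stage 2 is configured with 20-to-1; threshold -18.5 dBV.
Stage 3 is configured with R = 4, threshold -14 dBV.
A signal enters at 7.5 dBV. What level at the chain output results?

-17.5 dBV

Stage 1: 12 dB above -4.5 dBV, reduced 2:1 to 6 dB above → 1.5 dBV.
Stage 2: 20 dB above -18.5 dBV, reduced 20:1 to 1 dB above → -17.5 dBV.
Stage 3: -17.5 dBV is at or below the -14 dBV threshold — no compression; output -17.5 dBV.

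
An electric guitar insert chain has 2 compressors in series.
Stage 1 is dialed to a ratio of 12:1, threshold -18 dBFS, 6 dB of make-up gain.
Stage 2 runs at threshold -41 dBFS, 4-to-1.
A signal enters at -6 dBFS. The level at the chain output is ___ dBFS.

-33.5 dBFS

Stage 1: -6 dBFS is 12 dB over -18 dBFS; at 12:1 that becomes 1 dB over, giving -17 dBFS; +6 dB make-up → -11 dBFS.
Stage 2: overshoot 30 dB → 30/4 = 7.5 dB → -33.5 dBFS.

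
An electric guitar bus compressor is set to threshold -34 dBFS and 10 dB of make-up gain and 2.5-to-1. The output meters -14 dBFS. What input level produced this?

Remove make-up: -14 − 10 = -24 dBFS.
The compressed level sits -24 − (-34) = 10 dB over threshold.
Input overshoot = R × output overshoot = 25 dB → input = -34 + 25 = -9 dBFS.

-9 dBFS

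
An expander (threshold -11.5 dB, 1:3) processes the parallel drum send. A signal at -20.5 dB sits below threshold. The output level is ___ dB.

-38.5 dB

Undershoot = (-11.5) − (-20.5) = 9 dB.
At 1:3, that expands to 27 dB under threshold.
Output = -11.5 − 27 = -38.5 dB.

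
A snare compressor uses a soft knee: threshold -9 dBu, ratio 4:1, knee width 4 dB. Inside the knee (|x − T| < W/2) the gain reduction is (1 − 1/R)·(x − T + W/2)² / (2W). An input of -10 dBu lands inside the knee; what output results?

x − T + W/2 = -10 − (-9) + 2 = 1.
GR = (1 − 1/4) × 1² / 8 = 0.75 × 1 / 8 = 0.09375 dB.
Output = -10 − 0.09375 = -10.09375 dBu.

-10.09375 dBu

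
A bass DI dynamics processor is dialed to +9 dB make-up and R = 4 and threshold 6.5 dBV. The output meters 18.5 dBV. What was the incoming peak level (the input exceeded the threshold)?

18.5 dBV

Remove make-up: 18.5 − 9 = 9.5 dBV.
The compressed level sits 9.5 − 6.5 = 3 dB over threshold.
Input overshoot = R × output overshoot = 12 dB → input = 6.5 + 12 = 18.5 dBV.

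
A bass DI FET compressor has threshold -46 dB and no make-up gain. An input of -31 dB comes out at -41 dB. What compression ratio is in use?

3:1

Input overshoot = -31 − (-46) = 15 dB; output overshoot = -41 − (-46) = 5 dB.
Ratio = 15 / 5 = 3.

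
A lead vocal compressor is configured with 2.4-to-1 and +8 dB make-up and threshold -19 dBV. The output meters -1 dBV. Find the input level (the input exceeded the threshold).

Stripping the +8 dB make-up gives -9 dBV at the gain stage.
Post-compression overshoot = -9 − (-19) = 10 dB.
Before 2.4:1 compression the overshoot was 10 × 2.4 = 24 dB, so input = -19 + 24 = 5 dBV.

5 dBV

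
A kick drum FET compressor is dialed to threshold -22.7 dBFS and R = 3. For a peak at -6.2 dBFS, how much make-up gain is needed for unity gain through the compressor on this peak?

The peak compresses to -22.7 + 16.5/3 = -17.2 dBFS.
To reach -6.2 dBFS requires -6.2 − (-17.2) = 11 dB of make-up.

11 dB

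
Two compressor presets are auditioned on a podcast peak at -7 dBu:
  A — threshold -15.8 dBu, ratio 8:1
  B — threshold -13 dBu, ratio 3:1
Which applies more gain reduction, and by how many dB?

A: GR = 8.8 − 8.8/8 = 7.7 dB.
B: GR = 6 − 6/3 = 4 dB.
A applies 3.7 dB more gain reduction.

A, by 3.7 dB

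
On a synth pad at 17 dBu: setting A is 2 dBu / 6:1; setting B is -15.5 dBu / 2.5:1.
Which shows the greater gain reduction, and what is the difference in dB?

A: 15 dB over, compressed to 2.5 dB over, so 12.5 dB of GR.
B: 32.5 dB over, compressed to 13 dB over, so 19.5 dB of GR.
B applies 7 dB more gain reduction.

B, by 7 dB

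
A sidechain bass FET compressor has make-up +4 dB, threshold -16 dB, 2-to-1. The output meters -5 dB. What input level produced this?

-2 dB

Stripping the +4 dB make-up gives -9 dB at the gain stage.
The compressed level sits -9 − (-16) = 7 dB over threshold.
Before 2:1 compression the overshoot was 7 × 2 = 14 dB, so input = -16 + 14 = -2 dB.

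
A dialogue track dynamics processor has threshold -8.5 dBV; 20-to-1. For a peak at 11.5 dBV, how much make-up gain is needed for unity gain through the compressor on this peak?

19 dB

The peak compresses to -8.5 + 20/20 = -7.5 dBV.
To reach 11.5 dBV requires 11.5 − (-7.5) = 19 dB of make-up.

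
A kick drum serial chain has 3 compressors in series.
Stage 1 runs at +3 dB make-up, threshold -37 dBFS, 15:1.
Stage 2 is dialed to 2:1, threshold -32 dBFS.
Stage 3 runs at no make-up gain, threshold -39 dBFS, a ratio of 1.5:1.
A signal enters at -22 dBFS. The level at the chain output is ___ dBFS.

-35 dBFS

Stage 1: -22 dBFS is 15 dB over -37 dBFS; at 15:1 that becomes 1 dB over, giving -36 dBFS; +3 dB make-up → -33 dBFS.
Stage 2: -33 dBFS ≤ -32 dBFS, so stage 2 doesn't engage; output -33 dBFS.
Stage 3: 6 dB above -39 dBFS, reduced 1.5:1 to 4 dB above → -35 dBFS.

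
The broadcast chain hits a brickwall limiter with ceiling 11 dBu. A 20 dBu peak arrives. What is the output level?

The limiter clamps the peak to its 11 dBu ceiling.

11 dBu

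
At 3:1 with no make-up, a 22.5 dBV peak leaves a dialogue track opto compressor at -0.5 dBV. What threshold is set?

-12 dBV

Input is 34.5 dB above T (since output overshoot × R = input overshoot: (-0.5 − T)·3 = 22.5 − T gives T = -12 dBV).
Check: -12 + (22.5 − (-12))/3 = -12 + 11.5 = -0.5 dBV. ✓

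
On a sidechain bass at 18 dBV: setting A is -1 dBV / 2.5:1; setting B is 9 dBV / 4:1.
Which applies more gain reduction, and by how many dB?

A, by 4.65 dB

A: GR = 19 − 19/2.5 = 11.4 dB.
B: GR = 9 − 9/4 = 6.75 dB.
A reduces 4.65 dB more.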